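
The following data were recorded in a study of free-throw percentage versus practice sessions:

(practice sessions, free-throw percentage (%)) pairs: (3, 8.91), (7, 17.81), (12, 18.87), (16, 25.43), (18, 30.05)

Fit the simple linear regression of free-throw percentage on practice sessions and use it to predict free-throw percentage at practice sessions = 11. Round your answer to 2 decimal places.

19.96

n = 5, Σx = 56, Σy = 101.07, Σxy = 1325.62, Σx² = 782
Sxx = Σx² − (Σx)²/n = 782 − 627.2 = 154.8
Sxy = Σxy − (Σx)(Σy)/n = 1325.62 − 1131.984 = 193.636
b = Sxy/Sxx = 193.636/154.8 = 1.250879
a = ȳ − b·x̄ = 20.214 − 1.250879·11.2 = 6.204160
ŷ(11) = a + b·11 = 6.204160 + 1.250879·11 = 19.963824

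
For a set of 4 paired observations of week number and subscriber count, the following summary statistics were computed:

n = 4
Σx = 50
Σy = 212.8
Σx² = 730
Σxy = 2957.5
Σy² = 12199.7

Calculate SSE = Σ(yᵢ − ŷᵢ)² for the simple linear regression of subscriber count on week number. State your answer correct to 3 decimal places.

Sxx = Σx² − (Σx)²/n = 730 − 625 = 105
Sxy = Σxy − (Σx)(Σy)/n = 2957.5 − 2660 = 297.5
Syy = Σy² − (Σy)²/n = 12199.7 − 11320.96 = 878.74
b = Sxy/Sxx = 297.5/105 = 2.833333
SSE = Syy − b·Sxy = 878.74 − 2.833333·297.5 = 35.823333

35.823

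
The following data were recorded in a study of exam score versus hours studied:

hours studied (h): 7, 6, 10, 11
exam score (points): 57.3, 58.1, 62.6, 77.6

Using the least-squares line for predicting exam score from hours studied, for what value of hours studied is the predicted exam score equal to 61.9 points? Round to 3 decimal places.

n = 4, Σx = 34, Σy = 255.6, Σxy = 2229.3, Σx² = 306
Sxx = Σx² − (Σx)²/n = 306 − 289 = 17
Sxy = Σxy − (Σx)(Σy)/n = 2229.3 − 2172.6 = 56.7
b = Sxy/Sxx = 56.7/17 = 3.335294
a = ȳ − b·x̄ = 63.9 − 3.335294·8.5 = 35.55
Set a + b·x = 61.9: x = (61.9 − 35.55) / 3.335294 = 7.900353

7.900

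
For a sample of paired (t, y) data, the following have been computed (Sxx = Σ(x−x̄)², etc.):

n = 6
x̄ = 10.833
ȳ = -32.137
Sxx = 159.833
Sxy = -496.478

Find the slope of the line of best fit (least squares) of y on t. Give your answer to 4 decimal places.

b = Sxy/Sxx = -496.478/159.833 = -3.106230

-3.1062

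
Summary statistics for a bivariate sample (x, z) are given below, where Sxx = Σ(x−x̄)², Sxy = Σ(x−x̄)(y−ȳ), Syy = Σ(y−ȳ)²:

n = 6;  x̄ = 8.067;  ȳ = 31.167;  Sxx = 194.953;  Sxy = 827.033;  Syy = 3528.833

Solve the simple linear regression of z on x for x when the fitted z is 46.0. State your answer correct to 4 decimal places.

b = Sxy/Sxx = 827.033/194.953 = 4.242217
a = ȳ − b·x̄ = 31.167 − 4.242217·8.067 = -3.054967
Set a + b·x = 46.0: x = (46.0 − (-3.054967)) / 4.242217 = 11.563521

11.5635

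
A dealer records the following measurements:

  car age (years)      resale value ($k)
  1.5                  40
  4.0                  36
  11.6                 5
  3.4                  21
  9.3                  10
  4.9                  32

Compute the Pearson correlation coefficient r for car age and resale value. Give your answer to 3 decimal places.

n = 6, Σx = 34.7, Σy = 144, Σxy = 583.2, Σx² = 274.87, Σy² = 4486
Sxx = Σx² − (Σx)²/n = 274.87 − 200.681667 = 74.188333
Sxy = Σxy − (Σx)(Σy)/n = 583.2 − 832.8 = -249.6
Syy = Σy² − (Σy)²/n = 4486 − 3456 = 1030
r = Sxy/√(Sxx·Syy) = -249.6/√(76413.983333) = -249.6/276.430793 = -0.902938

-0.903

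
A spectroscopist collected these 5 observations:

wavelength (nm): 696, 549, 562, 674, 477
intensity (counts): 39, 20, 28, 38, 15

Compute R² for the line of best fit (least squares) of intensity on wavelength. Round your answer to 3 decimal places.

0.951

n = 5, Σx = 2958, Σy = 140, Σxy = 86627, Σx² = 1783466, Σy² = 4374
Sxx = Σx² − (Σx)²/n = 1783466 − 1749952.8 = 33513.2
Sxy = Σxy − (Σx)(Σy)/n = 86627 − 82824 = 3803
Syy = Σy² − (Σy)²/n = 4374 − 3920 = 454
R² = Sxy²/(Sxx·Syy) = (3803)²/(33513.2·454) = 0.950563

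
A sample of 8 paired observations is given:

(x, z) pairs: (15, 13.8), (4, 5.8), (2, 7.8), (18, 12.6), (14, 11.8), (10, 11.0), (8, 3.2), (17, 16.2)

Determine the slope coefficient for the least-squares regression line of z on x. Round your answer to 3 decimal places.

0.578

n = 8, Σx = 88, Σy = 82.2, Σxy = 1048.8, Σx² = 1218
Sxx = Σx² − (Σx)²/n = 1218 − 968 = 250
Sxy = Σxy − (Σx)(Σy)/n = 1048.8 − 904.2 = 144.6
b = Sxy/Sxx = 144.6/250 = 0.5784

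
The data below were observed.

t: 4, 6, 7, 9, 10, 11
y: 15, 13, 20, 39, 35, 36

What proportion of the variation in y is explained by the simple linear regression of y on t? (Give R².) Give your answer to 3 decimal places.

n = 6, Σx = 47, Σy = 158, Σxy = 1375, Σx² = 403, Σy² = 4836
Sxx = Σx² − (Σx)²/n = 403 − 368.166667 = 34.833333
Sxy = Σxy − (Σx)(Σy)/n = 1375 − 1237.666667 = 137.333333
Syy = Σy² − (Σy)²/n = 4836 − 4160.666667 = 675.333333
R² = Sxy²/(Sxx·Syy) = (137.333333)²/(34.833333·675.333333) = 0.801750

0.802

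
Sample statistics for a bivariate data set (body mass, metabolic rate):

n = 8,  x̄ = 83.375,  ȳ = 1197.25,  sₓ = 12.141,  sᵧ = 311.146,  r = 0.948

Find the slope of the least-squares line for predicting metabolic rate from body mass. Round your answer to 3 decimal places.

24.295

b = r · sᵧ/sₓ = 0.948 · 311.146/12.141 = 24.295067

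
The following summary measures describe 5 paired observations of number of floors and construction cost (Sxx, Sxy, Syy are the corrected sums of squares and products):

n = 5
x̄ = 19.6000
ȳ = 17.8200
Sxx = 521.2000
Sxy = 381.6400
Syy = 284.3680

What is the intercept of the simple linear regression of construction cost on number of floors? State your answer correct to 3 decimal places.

b = Sxy/Sxx = 381.64/521.2 = 0.732233
a = ȳ − b·x̄ = 17.82 − 0.732233·19.6 = 3.468227

3.468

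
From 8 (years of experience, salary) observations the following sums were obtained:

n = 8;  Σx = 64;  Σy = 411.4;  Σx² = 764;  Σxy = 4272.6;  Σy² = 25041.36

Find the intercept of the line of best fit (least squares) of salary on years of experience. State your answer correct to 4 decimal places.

Sxx = Σx² − (Σx)²/n = 764 − 512 = 252
Sxy = Σxy − (Σx)(Σy)/n = 4272.6 − 3291.2 = 981.4
b = Sxy/Sxx = 981.4/252 = 3.894444
a = ȳ − b·x̄ = 51.425 − 3.894444·8 = 20.269444

20.2694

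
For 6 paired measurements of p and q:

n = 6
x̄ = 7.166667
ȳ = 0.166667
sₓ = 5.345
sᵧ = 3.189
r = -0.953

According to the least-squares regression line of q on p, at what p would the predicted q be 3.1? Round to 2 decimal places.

2.01

b = r · sᵧ/sₓ = -0.953 · 3.189/5.345 = -0.568591
a = ȳ − b·x̄ = 0.166667 − (-0.568591)·7.166667 = 4.241567
Set a + b·x = 3.1: x = (3.1 − 4.241567) / (-0.568591) = 2.007713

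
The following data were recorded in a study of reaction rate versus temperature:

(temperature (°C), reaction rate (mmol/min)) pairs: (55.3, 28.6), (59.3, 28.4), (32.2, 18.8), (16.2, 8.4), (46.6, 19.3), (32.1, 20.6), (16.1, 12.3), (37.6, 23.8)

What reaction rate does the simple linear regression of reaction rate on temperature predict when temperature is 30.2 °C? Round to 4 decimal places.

n = 8, Σx = 295.4, Σy = 160.2, Σxy = 6660.69, Σx² = 12748.8
Sxx = Σx² − (Σx)²/n = 12748.8 − 10907.645 = 1841.155
Sxy = Σxy − (Σx)(Σy)/n = 6660.69 − 5915.385 = 745.305
b = Sxy/Sxx = 745.305/1841.155 = 0.404803
a = ȳ − b·x̄ = 20.025 − 0.404803·36.925 = 5.077651
ŷ(30.2) = a + b·30.2 = 5.077651 + 0.404803·30.2 = 17.302700

17.3027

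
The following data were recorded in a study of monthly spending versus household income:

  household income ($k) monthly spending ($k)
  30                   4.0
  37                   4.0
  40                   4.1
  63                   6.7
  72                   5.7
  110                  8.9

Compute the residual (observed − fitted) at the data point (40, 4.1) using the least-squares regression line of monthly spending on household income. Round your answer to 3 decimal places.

n = 6, Σx = 352, Σy = 33.4, Σxy = 2243.5, Σx² = 25122
Sxx = Σx² − (Σx)²/n = 25122 − 20650.666667 = 4471.333333
Sxy = Σxy − (Σx)(Σy)/n = 2243.5 − 1959.466667 = 284.033333
b = Sxy/Sxx = 284.033333/4471.333333 = 0.063523
a = ȳ − b·x̄ = 5.566667 − 0.063523·58.666667 = 1.839973
ŷ(40) = 1.839973 + 0.063523·40 = 4.380901
residual = y − ŷ = 4.1 − 4.380901 = -0.280901

-0.281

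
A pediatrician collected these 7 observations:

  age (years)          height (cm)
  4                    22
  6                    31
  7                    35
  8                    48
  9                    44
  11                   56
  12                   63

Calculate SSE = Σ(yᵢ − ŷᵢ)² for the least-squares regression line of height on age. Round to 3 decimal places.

51.915

n = 7, Σx = 57, Σy = 299, Σxy = 2671, Σx² = 511, Σy² = 14015
Sxx = Σx² − (Σx)²/n = 511 − 464.142857 = 46.857143
Sxy = Σxy − (Σx)(Σy)/n = 2671 − 2434.714286 = 236.285714
Syy = Σy² − (Σy)²/n = 14015 − 12771.571429 = 1243.428571
b = Sxy/Sxx = 236.285714/46.857143 = 5.042683
SSE = Syy − b·Sxy = 1243.428571 − 5.042683·236.285714 = 51.914634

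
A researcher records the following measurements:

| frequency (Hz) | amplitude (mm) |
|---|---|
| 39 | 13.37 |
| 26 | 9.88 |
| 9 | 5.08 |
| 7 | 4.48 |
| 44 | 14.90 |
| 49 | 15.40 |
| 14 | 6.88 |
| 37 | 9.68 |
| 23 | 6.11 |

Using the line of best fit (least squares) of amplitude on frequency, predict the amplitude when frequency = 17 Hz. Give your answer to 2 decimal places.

n = 9, Σx = 248, Σy = 85.78, Σxy = 2860.6, Σx² = 8758
Sxx = Σx² − (Σx)²/n = 8758 − 6833.777778 = 1924.222222
Sxy = Σxy − (Σx)(Σy)/n = 2860.6 − 2363.715556 = 496.884444
b = Sxy/Sxx = 496.884444/1924.222222 = 0.258226
a = ȳ − b·x̄ = 9.531111 − 0.258226·27.555556 = 2.415547
ŷ(17) = a + b·17 = 2.415547 + 0.258226·17 = 6.805391

6.81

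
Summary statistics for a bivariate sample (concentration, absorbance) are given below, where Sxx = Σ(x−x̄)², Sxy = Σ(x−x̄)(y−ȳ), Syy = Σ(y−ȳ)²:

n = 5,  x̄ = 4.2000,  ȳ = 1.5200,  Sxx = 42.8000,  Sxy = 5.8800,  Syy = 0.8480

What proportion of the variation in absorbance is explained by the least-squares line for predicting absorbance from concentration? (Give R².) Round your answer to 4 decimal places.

0.9526

R² = Sxy²/(Sxx·Syy) = (5.88)²/(42.8·0.848) = 0.952610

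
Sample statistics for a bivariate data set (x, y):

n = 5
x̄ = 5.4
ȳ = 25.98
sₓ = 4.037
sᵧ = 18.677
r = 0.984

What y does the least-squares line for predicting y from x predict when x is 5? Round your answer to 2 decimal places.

b = r · sᵧ/sₓ = 0.984 · 18.677/4.037 = 4.552432
a = ȳ − b·x̄ = 25.98 − 4.552432·5.4 = 1.396867
ŷ(5) = a + b·5 = 1.396867 + 4.552432·5 = 24.159027

24.16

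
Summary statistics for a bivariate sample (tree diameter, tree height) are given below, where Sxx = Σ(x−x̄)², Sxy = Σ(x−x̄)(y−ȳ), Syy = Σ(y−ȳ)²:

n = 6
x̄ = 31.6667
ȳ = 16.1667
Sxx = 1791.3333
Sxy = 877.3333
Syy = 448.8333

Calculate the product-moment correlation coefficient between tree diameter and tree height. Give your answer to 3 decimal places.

r = Sxy/√(Sxx·Syy) = 877.3333/√(804010.036439) = 877.3333/896.666067 = 0.978439

0.978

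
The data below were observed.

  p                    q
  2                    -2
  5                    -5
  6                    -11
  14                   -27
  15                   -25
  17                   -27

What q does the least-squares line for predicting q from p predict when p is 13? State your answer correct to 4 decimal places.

n = 6, Σx = 59, Σy = -97, Σxy = -1307, Σx² = 775
Sxx = Σx² − (Σx)²/n = 775 − 580.166667 = 194.833333
Sxy = Σxy − (Σx)(Σy)/n = -1307 − (-953.833333) = -353.166667
b = Sxy/Sxx = -353.166667/194.833333 = -1.812660
a = ȳ − b·x̄ = -16.166667 − (-1.812660)·9.833333 = 1.657827
ŷ(13) = a + b·13 = 1.657827 + (-1.812660)·13 = -21.906758

-21.9068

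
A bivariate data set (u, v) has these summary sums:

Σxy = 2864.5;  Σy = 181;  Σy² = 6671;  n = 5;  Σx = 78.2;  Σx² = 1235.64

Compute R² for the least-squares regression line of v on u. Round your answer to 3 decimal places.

Sxx = Σx² − (Σx)²/n = 1235.64 − 1223.048 = 12.592
Sxy = Σxy − (Σx)(Σy)/n = 2864.5 − 2830.84 = 33.66
Syy = Σy² − (Σy)²/n = 6671 − 6552.2 = 118.8
R² = Sxy²/(Sxx·Syy) = (33.66)²/(12.592·118.8) = 0.757386

0.757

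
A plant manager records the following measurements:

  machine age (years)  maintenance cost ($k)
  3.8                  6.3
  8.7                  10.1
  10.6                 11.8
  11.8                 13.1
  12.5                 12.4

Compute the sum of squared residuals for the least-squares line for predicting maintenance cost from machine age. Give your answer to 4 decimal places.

0.8167

n = 5, Σx = 47.4, Σy = 53.7, Σxy = 546.47, Σx² = 497.98, Σy² = 606.31
Sxx = Σx² − (Σx)²/n = 497.98 − 449.352 = 48.628
Sxy = Σxy − (Σx)(Σy)/n = 546.47 − 509.076 = 37.394
Syy = Σy² − (Σy)²/n = 606.31 − 576.738 = 29.572
b = Sxy/Sxx = 37.394/48.628 = 0.768981
SSE = Syy − b·Sxy = 29.572 − 0.768981·37.394 = 0.816731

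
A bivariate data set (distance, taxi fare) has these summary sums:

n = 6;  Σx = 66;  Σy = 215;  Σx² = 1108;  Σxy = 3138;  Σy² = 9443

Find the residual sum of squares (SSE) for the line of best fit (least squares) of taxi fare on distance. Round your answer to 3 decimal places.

Sxx = Σx² − (Σx)²/n = 1108 − 726 = 382
Sxy = Σxy − (Σx)(Σy)/n = 3138 − 2365 = 773
Syy = Σy² − (Σy)²/n = 9443 − 7704.166667 = 1738.833333
b = Sxy/Sxx = 773/382 = 2.023560
SSE = Syy − b·Sxy = 1738.833333 − 2.023560·773 = 174.621291

174.621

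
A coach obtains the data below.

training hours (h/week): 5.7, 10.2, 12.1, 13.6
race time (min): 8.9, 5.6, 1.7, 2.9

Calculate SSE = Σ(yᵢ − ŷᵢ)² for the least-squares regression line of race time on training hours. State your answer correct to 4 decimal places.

3.7983

n = 4, Σx = 41.6, Σy = 19.1, Σxy = 167.86, Σx² = 467.9, Σy² = 121.87
Sxx = Σx² − (Σx)²/n = 467.9 − 432.64 = 35.26
Sxy = Σxy − (Σx)(Σy)/n = 167.86 − 198.64 = -30.78
Syy = Σy² − (Σy)²/n = 121.87 − 91.2025 = 30.6675
b = Sxy/Sxx = -30.78/35.26 = -0.872944
SSE = Syy − b·Sxy = 30.6675 − (-0.872944)·(-30.78) = 3.798288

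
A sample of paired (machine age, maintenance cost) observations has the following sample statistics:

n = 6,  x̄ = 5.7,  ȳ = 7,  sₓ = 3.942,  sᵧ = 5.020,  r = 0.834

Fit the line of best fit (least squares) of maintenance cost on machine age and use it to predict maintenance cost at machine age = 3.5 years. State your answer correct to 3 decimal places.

4.663

b = r · sᵧ/sₓ = 0.834 · 5.02/3.942 = 1.062070
a = ȳ − b·x̄ = 7 − 1.062070·5.7 = 0.946201
ŷ(3.5) = a + b·3.5 = 0.946201 + 1.062070·3.5 = 4.663446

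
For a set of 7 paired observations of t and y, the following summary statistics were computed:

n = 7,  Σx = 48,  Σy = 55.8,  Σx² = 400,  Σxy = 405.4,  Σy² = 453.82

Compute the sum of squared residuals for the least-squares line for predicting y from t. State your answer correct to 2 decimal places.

1.70

Sxx = Σx² − (Σx)²/n = 400 − 329.142857 = 70.857143
Sxy = Σxy − (Σx)(Σy)/n = 405.4 − 382.628571 = 22.771429
Syy = Σy² − (Σy)²/n = 453.82 − 444.805714 = 9.014286
b = Sxy/Sxx = 22.771429/70.857143 = 0.321371
SSE = Syy − b·Sxy = 9.014286 − 0.321371·22.771429 = 1.696210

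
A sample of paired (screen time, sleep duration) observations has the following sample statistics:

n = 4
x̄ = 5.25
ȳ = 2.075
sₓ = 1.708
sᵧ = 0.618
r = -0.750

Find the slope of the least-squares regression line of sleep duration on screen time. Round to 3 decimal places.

b = r · sᵧ/sₓ = -0.75 · 0.618/1.708 = -0.271370

-0.271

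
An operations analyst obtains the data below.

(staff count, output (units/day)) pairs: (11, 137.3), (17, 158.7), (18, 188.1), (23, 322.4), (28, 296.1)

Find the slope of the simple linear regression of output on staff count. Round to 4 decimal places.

11.5591

n = 5, Σx = 97, Σy = 1102.6, Σxy = 23300, Σx² = 2047
Sxx = Σx² − (Σx)²/n = 2047 − 1881.8 = 165.2
Sxy = Σxy − (Σx)(Σy)/n = 23300 − 21390.44 = 1909.56
b = Sxy/Sxx = 1909.56/165.2 = 11.559080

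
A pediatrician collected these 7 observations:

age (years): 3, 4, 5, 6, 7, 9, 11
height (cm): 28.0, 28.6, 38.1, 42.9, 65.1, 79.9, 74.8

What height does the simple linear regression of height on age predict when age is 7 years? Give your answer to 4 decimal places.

55.2048

n = 7, Σx = 45, Σy = 357.4, Σxy = 2643.9, Σx² = 337
Sxx = Σx² − (Σx)²/n = 337 − 289.285714 = 47.714286
Sxy = Σxy − (Σx)(Σy)/n = 2643.9 − 2297.571429 = 346.328571
b = Sxy/Sxx = 346.328571/47.714286 = 7.258383
a = ȳ − b·x̄ = 51.057143 − 7.258383·6.428571 = 4.396108
ŷ(7) = a + b·7 = 4.396108 + 7.258383·7 = 55.204790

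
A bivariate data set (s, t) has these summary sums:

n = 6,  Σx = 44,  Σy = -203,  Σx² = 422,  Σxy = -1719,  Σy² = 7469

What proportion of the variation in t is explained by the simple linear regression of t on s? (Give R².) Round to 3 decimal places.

Sxx = Σx² − (Σx)²/n = 422 − 322.666667 = 99.333333
Sxy = Σxy − (Σx)(Σy)/n = -1719 − (-1488.666667) = -230.333333
Syy = Σy² − (Σy)²/n = 7469 − 6868.166667 = 600.833333
R² = Sxy²/(Sxx·Syy) = (-230.333333)²/(99.333333·600.833333) = 0.888924

0.889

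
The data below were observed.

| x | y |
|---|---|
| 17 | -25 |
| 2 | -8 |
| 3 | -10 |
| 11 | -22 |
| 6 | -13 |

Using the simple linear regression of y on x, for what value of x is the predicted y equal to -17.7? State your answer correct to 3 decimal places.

9.580

n = 5, Σx = 39, Σy = -78, Σxy = -791, Σx² = 459
Sxx = Σx² − (Σx)²/n = 459 − 304.2 = 154.8
Sxy = Σxy − (Σx)(Σy)/n = -791 − (-608.4) = -182.6
b = Sxy/Sxx = -182.6/154.8 = -1.179587
a = ȳ − b·x̄ = -15.6 − (-1.179587)·7.8 = -6.399225
Set a + b·x = -17.7: x = (-17.7 − (-6.399225)) / (-1.179587) = 9.580285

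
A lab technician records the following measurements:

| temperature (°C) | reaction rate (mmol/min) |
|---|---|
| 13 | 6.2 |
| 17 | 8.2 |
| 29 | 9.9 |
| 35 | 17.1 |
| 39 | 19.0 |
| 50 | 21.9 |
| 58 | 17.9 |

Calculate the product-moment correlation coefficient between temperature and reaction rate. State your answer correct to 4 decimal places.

0.8845

n = 7, Σx = 241, Σy = 100.2, Σxy = 3979.8, Σx² = 9909, Σy² = 1657.12
Sxx = Σx² − (Σx)²/n = 9909 − 8297.285714 = 1611.714286
Sxy = Σxy − (Σx)(Σy)/n = 3979.8 − 3449.742857 = 530.057143
Syy = Σy² − (Σy)²/n = 1657.12 − 1434.291429 = 222.828571
r = Sxy/√(Sxx·Syy) = 530.057143/√(359135.991837) = 530.057143/599.279561 = 0.884491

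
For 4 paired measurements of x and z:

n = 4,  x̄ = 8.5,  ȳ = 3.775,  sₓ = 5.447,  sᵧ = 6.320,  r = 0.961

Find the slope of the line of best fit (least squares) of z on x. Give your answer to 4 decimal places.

b = r · sᵧ/sₓ = 0.961 · 6.32/5.447 = 1.115021

1.1150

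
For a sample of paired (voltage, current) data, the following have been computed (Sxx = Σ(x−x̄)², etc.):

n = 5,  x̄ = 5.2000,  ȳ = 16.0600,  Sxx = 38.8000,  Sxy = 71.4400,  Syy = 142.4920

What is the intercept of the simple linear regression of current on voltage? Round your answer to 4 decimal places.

b = Sxy/Sxx = 71.44/38.8 = 1.841237
a = ȳ − b·x̄ = 16.06 − 1.841237·5.2 = 6.485567

6.4856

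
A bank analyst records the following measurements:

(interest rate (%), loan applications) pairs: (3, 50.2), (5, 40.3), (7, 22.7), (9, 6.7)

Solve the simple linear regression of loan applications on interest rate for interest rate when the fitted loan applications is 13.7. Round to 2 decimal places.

n = 4, Σx = 24, Σy = 119.9, Σxy = 571.3, Σx² = 164
Sxx = Σx² − (Σx)²/n = 164 − 144 = 20
Sxy = Σxy − (Σx)(Σy)/n = 571.3 − 719.4 = -148.1
b = Sxy/Sxx = -148.1/20 = -7.405
a = ȳ − b·x̄ = 29.975 − (-7.405)·6 = 74.405
Set a + b·x = 13.7: x = (13.7 − 74.405) / (-7.405) = 8.197839

8.20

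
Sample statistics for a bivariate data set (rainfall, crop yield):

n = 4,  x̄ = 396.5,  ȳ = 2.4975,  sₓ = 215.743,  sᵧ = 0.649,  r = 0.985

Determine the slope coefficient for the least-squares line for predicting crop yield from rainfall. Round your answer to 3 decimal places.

0.003

b = r · sᵧ/sₓ = 0.985 · 0.649/215.743 = 0.002963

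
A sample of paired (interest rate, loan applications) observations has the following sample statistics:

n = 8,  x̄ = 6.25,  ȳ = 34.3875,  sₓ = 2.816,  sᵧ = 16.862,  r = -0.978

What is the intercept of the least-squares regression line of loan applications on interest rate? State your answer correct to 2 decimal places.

b = r · sᵧ/sₓ = -0.978 · 16.862/2.816 = -5.856192
a = ȳ − b·x̄ = 34.3875 − (-5.856192)·6.25 = 70.988699

70.99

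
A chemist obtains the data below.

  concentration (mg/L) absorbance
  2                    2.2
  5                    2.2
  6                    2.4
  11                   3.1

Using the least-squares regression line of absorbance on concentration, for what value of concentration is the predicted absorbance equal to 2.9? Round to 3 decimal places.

n = 4, Σx = 24, Σy = 9.9, Σxy = 63.9, Σx² = 186
Sxx = Σx² − (Σx)²/n = 186 − 144 = 42
Sxy = Σxy − (Σx)(Σy)/n = 63.9 − 59.4 = 4.5
b = Sxy/Sxx = 4.5/42 = 0.107143
a = ȳ − b·x̄ = 2.475 − 0.107143·6 = 1.832143
Set a + b·x = 2.9: x = (2.9 − 1.832143) / 0.107143 = 9.966667

9.967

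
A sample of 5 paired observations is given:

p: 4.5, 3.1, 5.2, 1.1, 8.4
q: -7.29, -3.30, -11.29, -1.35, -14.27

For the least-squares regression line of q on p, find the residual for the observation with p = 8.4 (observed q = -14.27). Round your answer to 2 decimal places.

n = 5, Σx = 22.3, Σy = -37.5, Σxy = -223.096, Σx² = 128.67
Sxx = Σx² − (Σx)²/n = 128.67 − 99.458 = 29.212
Sxy = Σxy − (Σx)(Σy)/n = -223.096 − (-167.25) = -55.846
b = Sxy/Sxx = -55.846/29.212 = -1.911749
a = ȳ − b·x̄ = -7.5 − (-1.911749)·4.46 = 1.026399
ŷ(8.4) = 1.026399 + (-1.911749)·8.4 = -15.032289
residual = y − ŷ = -14.27 − (-15.032289) = 0.762289

0.76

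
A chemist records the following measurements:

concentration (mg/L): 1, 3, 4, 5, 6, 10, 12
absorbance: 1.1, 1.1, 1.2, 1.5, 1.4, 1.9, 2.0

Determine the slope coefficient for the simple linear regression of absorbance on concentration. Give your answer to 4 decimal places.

0.0920

n = 7, Σx = 41, Σy = 10.2, Σxy = 68.1, Σx² = 331
Sxx = Σx² − (Σx)²/n = 331 − 240.142857 = 90.857143
Sxy = Σxy − (Σx)(Σy)/n = 68.1 − 59.742857 = 8.357143
b = Sxy/Sxx = 8.357143/90.857143 = 0.091981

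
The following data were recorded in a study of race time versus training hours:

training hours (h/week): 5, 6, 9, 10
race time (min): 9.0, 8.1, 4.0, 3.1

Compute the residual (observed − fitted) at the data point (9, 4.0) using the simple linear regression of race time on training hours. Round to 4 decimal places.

-0.2059

n = 4, Σx = 30, Σy = 24.2, Σxy = 160.6, Σx² = 242
Sxx = Σx² − (Σx)²/n = 242 − 225 = 17
Sxy = Σxy − (Σx)(Σy)/n = 160.6 − 181.5 = -20.9
b = Sxy/Sxx = -20.9/17 = -1.229412
a = ȳ − b·x̄ = 6.05 − (-1.229412)·7.5 = 15.270588
ŷ(9) = 15.270588 + (-1.229412)·9 = 4.205882
residual = y − ŷ = 4.0 − 4.205882 = -0.205882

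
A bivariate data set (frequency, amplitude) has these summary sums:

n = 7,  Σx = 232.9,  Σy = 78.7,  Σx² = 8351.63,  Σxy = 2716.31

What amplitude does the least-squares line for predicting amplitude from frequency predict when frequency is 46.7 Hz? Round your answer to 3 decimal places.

Sxx = Σx² − (Σx)²/n = 8351.63 − 7748.915714 = 602.714286
Sxy = Σxy − (Σx)(Σy)/n = 2716.31 − 2618.461429 = 97.848571
b = Sxy/Sxx = 97.848571/602.714286 = 0.162347
a = ȳ − b·x̄ = 11.242857 − 0.162347·33.271429 = 5.841356
ŷ(46.7) = a + b·46.7 = 5.841356 + 0.162347·46.7 = 13.422939

13.423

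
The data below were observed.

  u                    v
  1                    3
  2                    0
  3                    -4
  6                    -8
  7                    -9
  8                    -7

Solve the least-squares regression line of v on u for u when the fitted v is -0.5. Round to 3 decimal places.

2.104

n = 6, Σx = 27, Σy = -25, Σxy = -176, Σx² = 163
Sxx = Σx² − (Σx)²/n = 163 − 121.5 = 41.5
Sxy = Σxy − (Σx)(Σy)/n = -176 − (-112.5) = -63.5
b = Sxy/Sxx = -63.5/41.5 = -1.530120
a = ȳ − b·x̄ = -4.166667 − (-1.530120)·4.5 = 2.718876
Set a + b·x = -0.5: x = (-0.5 − 2.718876) / (-1.530120) = 2.103675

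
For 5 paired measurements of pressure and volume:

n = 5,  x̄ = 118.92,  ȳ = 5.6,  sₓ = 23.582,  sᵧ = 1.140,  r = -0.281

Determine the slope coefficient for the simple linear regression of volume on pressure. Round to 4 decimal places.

b = r · sᵧ/sₓ = -0.281 · 1.14/23.582 = -0.013584

-0.0136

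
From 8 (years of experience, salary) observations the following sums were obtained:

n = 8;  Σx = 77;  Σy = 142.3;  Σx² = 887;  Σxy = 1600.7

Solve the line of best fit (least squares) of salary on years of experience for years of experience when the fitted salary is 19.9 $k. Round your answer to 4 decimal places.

Sxx = Σx² − (Σx)²/n = 887 − 741.125 = 145.875
Sxy = Σxy − (Σx)(Σy)/n = 1600.7 − 1369.6375 = 231.0625
b = Sxy/Sxx = 231.0625/145.875 = 1.583976
a = ȳ − b·x̄ = 17.7875 − 1.583976·9.625 = 2.541731
Set a + b·x = 19.9: x = (19.9 − 2.541731) / 1.583976 = 10.958669

10.9587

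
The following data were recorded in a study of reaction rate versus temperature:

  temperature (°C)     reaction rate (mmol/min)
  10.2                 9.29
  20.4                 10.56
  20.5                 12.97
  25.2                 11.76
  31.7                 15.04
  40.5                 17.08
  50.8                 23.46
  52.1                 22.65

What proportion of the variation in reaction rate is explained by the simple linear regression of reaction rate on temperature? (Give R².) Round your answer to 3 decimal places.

0.946

n = 8, Σx = 251.4, Σy = 122.81, Σxy = 4412.76, Σx² = 9515.68, Σy² = 2085.6583
Sxx = Σx² − (Σx)²/n = 9515.68 − 7900.245 = 1615.435
Sxy = Σxy − (Σx)(Σy)/n = 4412.76 − 3859.30425 = 553.45575
Syy = Σy² − (Σy)²/n = 2085.6583 − 1885.287012 = 200.371287
R² = Sxy²/(Sxx·Syy) = (553.45575)²/(1615.435·200.371287) = 0.946326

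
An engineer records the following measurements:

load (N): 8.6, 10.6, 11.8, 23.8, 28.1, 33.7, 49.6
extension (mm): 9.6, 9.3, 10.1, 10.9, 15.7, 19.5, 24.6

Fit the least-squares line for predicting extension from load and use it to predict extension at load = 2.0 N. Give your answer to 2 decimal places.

n = 7, Σx = 166.2, Σy = 99.7, Σxy = 2878.22, Σx² = 5277.46
Sxx = Σx² − (Σx)²/n = 5277.46 − 3946.062857 = 1331.397143
Sxy = Σxy − (Σx)(Σy)/n = 2878.22 − 2367.162857 = 511.057143
b = Sxy/Sxx = 511.057143/1331.397143 = 0.383850
a = ȳ − b·x̄ = 14.242857 − 0.383850·23.742857 = 5.129155
ŷ(2.0) = a + b·2.0 = 5.129155 + 0.383850·2 = 5.896856

5.90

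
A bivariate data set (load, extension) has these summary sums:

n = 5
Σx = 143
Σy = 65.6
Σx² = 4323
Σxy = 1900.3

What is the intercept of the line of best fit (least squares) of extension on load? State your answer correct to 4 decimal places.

Sxx = Σx² − (Σx)²/n = 4323 − 4089.8 = 233.2
Sxy = Σxy − (Σx)(Σy)/n = 1900.3 − 1876.16 = 24.14
b = Sxy/Sxx = 24.14/233.2 = 0.103516
a = ȳ − b·x̄ = 13.12 − 0.103516·28.6 = 10.159434

10.1594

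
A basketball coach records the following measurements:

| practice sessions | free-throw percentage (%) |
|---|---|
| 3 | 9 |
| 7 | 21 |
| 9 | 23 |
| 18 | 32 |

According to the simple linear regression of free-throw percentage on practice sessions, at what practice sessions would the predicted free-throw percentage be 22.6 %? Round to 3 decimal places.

10.205

n = 4, Σx = 37, Σy = 85, Σxy = 957, Σx² = 463
Sxx = Σx² − (Σx)²/n = 463 − 342.25 = 120.75
Sxy = Σxy − (Σx)(Σy)/n = 957 − 786.25 = 170.75
b = Sxy/Sxx = 170.75/120.75 = 1.414079
a = ȳ − b·x̄ = 21.25 − 1.414079·9.25 = 8.169772
Set a + b·x = 22.6: x = (22.6 − 8.169772) / 1.414079 = 10.204685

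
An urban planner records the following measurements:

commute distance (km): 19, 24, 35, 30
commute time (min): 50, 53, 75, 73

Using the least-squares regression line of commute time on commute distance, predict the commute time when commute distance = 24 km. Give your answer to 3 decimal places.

57.408

n = 4, Σx = 108, Σy = 251, Σxy = 7037, Σx² = 3062
Sxx = Σx² − (Σx)²/n = 3062 − 2916 = 146
Sxy = Σxy − (Σx)(Σy)/n = 7037 − 6777 = 260
b = Sxy/Sxx = 260/146 = 1.780822
a = ȳ − b·x̄ = 62.75 − 1.780822·27 = 14.667808
ŷ(24) = a + b·24 = 14.667808 + 1.780822·24 = 57.407534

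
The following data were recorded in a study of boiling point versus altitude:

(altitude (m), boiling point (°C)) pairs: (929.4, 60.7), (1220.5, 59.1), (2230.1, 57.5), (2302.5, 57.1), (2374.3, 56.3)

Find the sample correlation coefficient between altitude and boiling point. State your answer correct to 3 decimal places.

n = 5, Σx = 9056.8, Σy = 290.7, Σxy = 521922.72, Σx² = 18265557.36, Σy² = 16913.65
Sxx = Σx² − (Σx)²/n = 18265557.36 − 16405125.248 = 1860432.112
Sxy = Σxy − (Σx)(Σy)/n = 521922.72 − 526562.352 = -4639.632
Syy = Σy² − (Σy)²/n = 16913.65 − 16901.298 = 12.352
r = Sxy/√(Sxx·Syy) = -4639.632/√(22980057.447424) = -4639.632/4793.751918 = -0.967850

-0.968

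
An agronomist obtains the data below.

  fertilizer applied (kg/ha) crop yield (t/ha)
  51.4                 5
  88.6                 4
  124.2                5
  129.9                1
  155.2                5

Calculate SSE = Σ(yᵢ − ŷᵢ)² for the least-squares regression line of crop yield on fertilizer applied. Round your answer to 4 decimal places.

n = 5, Σx = 549.3, Σy = 20, Σxy = 2138.3, Σx² = 66878.61, Σy² = 92
Sxx = Σx² − (Σx)²/n = 66878.61 − 60346.098 = 6532.512
Sxy = Σxy − (Σx)(Σy)/n = 2138.3 − 2197.2 = -58.9
Syy = Σy² − (Σy)²/n = 92 − 80 = 12
b = Sxy/Sxx = -58.9/6532.512 = -0.009016
SSE = Syy − b·Sxy = 12 − (-0.009016)·(-58.9) = 11.468932

11.4689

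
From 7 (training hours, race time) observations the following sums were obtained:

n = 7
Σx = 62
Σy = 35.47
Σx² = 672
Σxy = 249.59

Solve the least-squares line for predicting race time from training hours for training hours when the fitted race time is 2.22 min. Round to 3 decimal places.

Sxx = Σx² − (Σx)²/n = 672 − 549.142857 = 122.857143
Sxy = Σxy − (Σx)(Σy)/n = 249.59 − 314.162857 = -64.572857
b = Sxy/Sxx = -64.572857/122.857143 = -0.525593
a = ȳ − b·x̄ = 5.067143 − (-0.525593)·8.857143 = 9.722395
Set a + b·x = 2.22: x = (2.22 − 9.722395) / (-0.525593) = 14.274153

14.274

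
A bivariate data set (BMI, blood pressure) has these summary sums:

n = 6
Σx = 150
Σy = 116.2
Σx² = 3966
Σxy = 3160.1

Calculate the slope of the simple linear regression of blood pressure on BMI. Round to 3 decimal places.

Sxx = Σx² − (Σx)²/n = 3966 − 3750 = 216
Sxy = Σxy − (Σx)(Σy)/n = 3160.1 − 2905 = 255.1
b = Sxy/Sxx = 255.1/216 = 1.181019

1.181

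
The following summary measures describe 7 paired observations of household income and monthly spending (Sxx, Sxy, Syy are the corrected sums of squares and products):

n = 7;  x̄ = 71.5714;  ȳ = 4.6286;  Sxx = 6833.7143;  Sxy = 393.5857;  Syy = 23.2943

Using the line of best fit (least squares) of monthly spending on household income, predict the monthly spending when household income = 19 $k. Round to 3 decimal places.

b = Sxy/Sxx = 393.5857/6833.7143 = 0.057595
a = ȳ − b·x̄ = 4.6286 − 0.057595·71.5714 = 0.506467
ŷ(19) = a + b·19 = 0.506467 + 0.057595·19 = 1.600766

1.601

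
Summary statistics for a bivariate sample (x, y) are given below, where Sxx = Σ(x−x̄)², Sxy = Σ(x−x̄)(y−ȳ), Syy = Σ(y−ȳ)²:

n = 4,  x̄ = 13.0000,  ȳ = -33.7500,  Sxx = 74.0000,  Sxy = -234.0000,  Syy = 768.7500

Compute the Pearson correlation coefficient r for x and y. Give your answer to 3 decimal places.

-0.981

r = Sxy/√(Sxx·Syy) = -234/√(56887.5) = -234/238.511006 = -0.981087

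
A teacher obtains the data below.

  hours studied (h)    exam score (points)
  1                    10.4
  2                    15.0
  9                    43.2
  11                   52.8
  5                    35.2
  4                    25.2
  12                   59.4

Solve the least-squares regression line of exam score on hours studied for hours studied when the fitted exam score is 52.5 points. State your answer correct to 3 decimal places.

10.593

n = 7, Σx = 44, Σy = 241.2, Σxy = 1999.6, Σx² = 392
Sxx = Σx² − (Σx)²/n = 392 − 276.571429 = 115.428571
Sxy = Σxy − (Σx)(Σy)/n = 1999.6 − 1516.114286 = 483.485714
b = Sxy/Sxx = 483.485714/115.428571 = 4.188614
a = ȳ − b·x̄ = 34.457143 − 4.188614·6.285714 = 8.128713
Set a + b·x = 52.5: x = (52.5 − 8.128713) / 4.188614 = 10.593310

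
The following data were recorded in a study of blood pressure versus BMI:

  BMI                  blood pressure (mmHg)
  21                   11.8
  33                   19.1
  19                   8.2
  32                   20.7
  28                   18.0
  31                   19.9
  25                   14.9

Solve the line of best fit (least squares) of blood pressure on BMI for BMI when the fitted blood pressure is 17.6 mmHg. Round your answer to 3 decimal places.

28.843

n = 7, Σx = 189, Σy = 112.6, Σxy = 3189.7, Σx² = 5285
Sxx = Σx² − (Σx)²/n = 5285 − 5103 = 182
Sxy = Σxy − (Σx)(Σy)/n = 3189.7 − 3040.2 = 149.5
b = Sxy/Sxx = 149.5/182 = 0.821429
a = ȳ − b·x̄ = 16.085714 − 0.821429·27 = -6.092857
Set a + b·x = 17.6: x = (17.6 − (-6.092857)) / 0.821429 = 28.843478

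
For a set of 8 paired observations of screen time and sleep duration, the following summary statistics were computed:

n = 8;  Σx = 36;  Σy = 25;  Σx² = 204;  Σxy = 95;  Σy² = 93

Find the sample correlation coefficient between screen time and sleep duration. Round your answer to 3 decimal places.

Sxx = Σx² − (Σx)²/n = 204 − 162 = 42
Sxy = Σxy − (Σx)(Σy)/n = 95 − 112.5 = -17.5
Syy = Σy² − (Σy)²/n = 93 − 78.125 = 14.875
r = Sxy/√(Sxx·Syy) = -17.5/√(624.75) = -17.5/24.994999 = -0.700140

-0.700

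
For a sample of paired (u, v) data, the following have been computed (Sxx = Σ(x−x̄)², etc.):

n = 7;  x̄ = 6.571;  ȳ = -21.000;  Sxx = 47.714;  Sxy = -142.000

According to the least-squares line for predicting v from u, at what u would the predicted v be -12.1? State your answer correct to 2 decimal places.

3.58

b = Sxy/Sxx = -142/47.714 = -2.976066
a = ȳ − b·x̄ = -21 − (-2.976066)·6.571 = -1.444272
Set a + b·x = -12.1: x = (-12.1 − (-1.444272)) / (-2.976066) = 3.580475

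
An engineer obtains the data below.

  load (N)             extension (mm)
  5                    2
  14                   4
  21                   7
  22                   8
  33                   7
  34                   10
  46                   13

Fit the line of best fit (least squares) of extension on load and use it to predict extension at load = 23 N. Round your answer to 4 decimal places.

n = 7, Σx = 175, Σy = 51, Σxy = 1558, Σx² = 5507
Sxx = Σx² − (Σx)²/n = 5507 − 4375 = 1132
Sxy = Σxy − (Σx)(Σy)/n = 1558 − 1275 = 283
b = Sxy/Sxx = 283/1132 = 0.25
a = ȳ − b·x̄ = 7.285714 − 0.25·25 = 1.035714
ŷ(23) = a + b·23 = 1.035714 + 0.25·23 = 6.785714

6.7857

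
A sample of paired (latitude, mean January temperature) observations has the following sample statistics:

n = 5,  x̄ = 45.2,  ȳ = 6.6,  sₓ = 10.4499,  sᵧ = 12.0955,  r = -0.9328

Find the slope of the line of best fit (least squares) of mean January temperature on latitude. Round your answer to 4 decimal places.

-1.0797

b = r · sᵧ/sₓ = -0.9328 · 12.0955/10.4499 = -1.079693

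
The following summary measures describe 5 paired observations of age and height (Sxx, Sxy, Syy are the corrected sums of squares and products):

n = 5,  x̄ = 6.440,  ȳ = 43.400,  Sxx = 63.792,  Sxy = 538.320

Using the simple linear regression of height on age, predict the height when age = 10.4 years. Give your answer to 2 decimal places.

76.82

b = Sxy/Sxx = 538.32/63.792 = 8.438676
a = ȳ − b·x̄ = 43.4 − 8.438676·6.44 = -10.945071
ŷ(10.4) = a + b·10.4 = -10.945071 + 8.438676·10.4 = 76.817156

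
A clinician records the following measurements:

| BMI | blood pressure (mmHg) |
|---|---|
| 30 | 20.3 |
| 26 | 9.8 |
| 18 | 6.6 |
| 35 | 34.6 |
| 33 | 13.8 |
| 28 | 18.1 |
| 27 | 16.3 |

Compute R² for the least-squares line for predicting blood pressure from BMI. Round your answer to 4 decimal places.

0.6019

n = 7, Σx = 197, Σy = 119.5, Σxy = 3595.9, Σx² = 5727, Σy² = 2532.59
Sxx = Σx² − (Σx)²/n = 5727 − 5544.142857 = 182.857143
Sxy = Σxy − (Σx)(Σy)/n = 3595.9 − 3363.071429 = 232.828571
Syy = Σy² − (Σy)²/n = 2532.59 − 2040.035714 = 492.554286
R² = Sxy²/(Sxx·Syy) = (232.828571)²/(182.857143·492.554286) = 0.601875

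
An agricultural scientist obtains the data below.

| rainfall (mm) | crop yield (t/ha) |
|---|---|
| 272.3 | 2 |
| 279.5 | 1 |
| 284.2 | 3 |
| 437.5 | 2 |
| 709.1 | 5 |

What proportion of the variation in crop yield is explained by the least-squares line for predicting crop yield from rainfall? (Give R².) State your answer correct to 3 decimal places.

n = 5, Σx = 1982.6, Σy = 13, Σxy = 6097.2, Σx² = 927266.24, Σy² = 43
Sxx = Σx² − (Σx)²/n = 927266.24 − 786140.552 = 141125.688
Sxy = Σxy − (Σx)(Σy)/n = 6097.2 − 5154.76 = 942.44
Syy = Σy² − (Σy)²/n = 43 − 33.8 = 9.2
R² = Sxy²/(Sxx·Syy) = (942.44)²/(141125.688·9.2) = 0.684090

0.684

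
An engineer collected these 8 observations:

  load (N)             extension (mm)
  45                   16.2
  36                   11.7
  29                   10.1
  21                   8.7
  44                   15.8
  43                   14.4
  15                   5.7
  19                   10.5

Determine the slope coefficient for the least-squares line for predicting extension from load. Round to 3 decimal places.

0.282

n = 8, Σx = 252, Σy = 93.1, Σxy = 3225.2, Σx² = 8974
Sxx = Σx² − (Σx)²/n = 8974 − 7938 = 1036
Sxy = Σxy − (Σx)(Σy)/n = 3225.2 − 2932.65 = 292.55
b = Sxy/Sxx = 292.55/1036 = 0.282384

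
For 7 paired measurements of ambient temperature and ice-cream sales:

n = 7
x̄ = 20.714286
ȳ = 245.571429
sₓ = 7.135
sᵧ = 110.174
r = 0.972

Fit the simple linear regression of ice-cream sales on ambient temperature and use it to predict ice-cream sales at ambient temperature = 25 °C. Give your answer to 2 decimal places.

b = r · sᵧ/sₓ = 0.972 · 110.174/7.135 = 15.008988
a = ȳ − b·x̄ = 245.571429 − 15.008988·20.714286 = -65.329037
ŷ(25) = a + b·25 = -65.329037 + 15.008988·25 = 309.895658

309.90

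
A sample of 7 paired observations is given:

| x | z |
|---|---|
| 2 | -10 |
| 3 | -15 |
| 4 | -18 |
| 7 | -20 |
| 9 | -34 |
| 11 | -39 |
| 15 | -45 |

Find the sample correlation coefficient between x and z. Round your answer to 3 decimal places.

n = 7, Σx = 51, Σy = -181, Σxy = -1687, Σx² = 505, Σy² = 5751
Sxx = Σx² − (Σx)²/n = 505 − 371.571429 = 133.428571
Sxy = Σxy − (Σx)(Σy)/n = -1687 − (-1318.714286) = -368.285714
Syy = Σy² − (Σy)²/n = 5751 − 4680.142857 = 1070.857143
r = Sxy/√(Sxx·Syy) = -368.285714/√(142882.938776) = -368.285714/377.998596 = -0.974304

-0.974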